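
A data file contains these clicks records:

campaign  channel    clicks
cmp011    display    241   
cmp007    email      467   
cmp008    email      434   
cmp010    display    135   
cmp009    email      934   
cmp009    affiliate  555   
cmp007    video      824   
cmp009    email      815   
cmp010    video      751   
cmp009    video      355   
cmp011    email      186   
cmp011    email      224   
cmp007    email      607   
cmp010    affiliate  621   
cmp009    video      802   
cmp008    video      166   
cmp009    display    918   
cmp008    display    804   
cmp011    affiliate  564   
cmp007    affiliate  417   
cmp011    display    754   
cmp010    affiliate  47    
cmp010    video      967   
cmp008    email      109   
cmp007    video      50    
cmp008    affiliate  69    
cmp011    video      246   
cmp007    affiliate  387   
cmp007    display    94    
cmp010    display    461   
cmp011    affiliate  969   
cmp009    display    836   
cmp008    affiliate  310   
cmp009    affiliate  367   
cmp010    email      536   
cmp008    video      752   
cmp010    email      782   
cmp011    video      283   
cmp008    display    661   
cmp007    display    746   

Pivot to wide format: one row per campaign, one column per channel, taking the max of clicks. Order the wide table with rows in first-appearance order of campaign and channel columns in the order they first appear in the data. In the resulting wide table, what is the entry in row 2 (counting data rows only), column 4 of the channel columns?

824

With rows in first-appearance order of campaign, row 2 is campaign=cmp007. channel columns in first-appearance order: display, email, affiliate, video; column 4 is video.
Long rows with campaign=cmp007, channel=video: max(824, 50) = 824.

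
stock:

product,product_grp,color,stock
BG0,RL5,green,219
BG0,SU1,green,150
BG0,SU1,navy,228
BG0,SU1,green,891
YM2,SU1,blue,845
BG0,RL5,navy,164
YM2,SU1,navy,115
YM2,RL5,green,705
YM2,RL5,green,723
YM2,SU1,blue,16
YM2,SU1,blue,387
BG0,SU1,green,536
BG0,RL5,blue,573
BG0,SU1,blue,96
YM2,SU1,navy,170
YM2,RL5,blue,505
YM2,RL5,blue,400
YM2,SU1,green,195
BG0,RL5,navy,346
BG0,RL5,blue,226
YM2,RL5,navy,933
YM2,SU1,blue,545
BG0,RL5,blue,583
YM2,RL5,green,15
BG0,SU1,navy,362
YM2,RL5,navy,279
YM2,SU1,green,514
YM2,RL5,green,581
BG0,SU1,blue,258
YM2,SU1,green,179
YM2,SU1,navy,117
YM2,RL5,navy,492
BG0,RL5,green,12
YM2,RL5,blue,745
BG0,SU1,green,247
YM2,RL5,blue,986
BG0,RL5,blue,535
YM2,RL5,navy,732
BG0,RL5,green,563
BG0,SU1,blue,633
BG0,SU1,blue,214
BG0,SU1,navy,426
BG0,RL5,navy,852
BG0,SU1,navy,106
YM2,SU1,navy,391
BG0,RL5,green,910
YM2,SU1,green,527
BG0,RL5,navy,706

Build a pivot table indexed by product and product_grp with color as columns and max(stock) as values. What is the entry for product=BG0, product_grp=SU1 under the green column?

891

Rows with product=BG0, product_grp=SU1 and color=green: stock values are 150, 891, 536, 247.
max(150, 891, 536, 247) = 891.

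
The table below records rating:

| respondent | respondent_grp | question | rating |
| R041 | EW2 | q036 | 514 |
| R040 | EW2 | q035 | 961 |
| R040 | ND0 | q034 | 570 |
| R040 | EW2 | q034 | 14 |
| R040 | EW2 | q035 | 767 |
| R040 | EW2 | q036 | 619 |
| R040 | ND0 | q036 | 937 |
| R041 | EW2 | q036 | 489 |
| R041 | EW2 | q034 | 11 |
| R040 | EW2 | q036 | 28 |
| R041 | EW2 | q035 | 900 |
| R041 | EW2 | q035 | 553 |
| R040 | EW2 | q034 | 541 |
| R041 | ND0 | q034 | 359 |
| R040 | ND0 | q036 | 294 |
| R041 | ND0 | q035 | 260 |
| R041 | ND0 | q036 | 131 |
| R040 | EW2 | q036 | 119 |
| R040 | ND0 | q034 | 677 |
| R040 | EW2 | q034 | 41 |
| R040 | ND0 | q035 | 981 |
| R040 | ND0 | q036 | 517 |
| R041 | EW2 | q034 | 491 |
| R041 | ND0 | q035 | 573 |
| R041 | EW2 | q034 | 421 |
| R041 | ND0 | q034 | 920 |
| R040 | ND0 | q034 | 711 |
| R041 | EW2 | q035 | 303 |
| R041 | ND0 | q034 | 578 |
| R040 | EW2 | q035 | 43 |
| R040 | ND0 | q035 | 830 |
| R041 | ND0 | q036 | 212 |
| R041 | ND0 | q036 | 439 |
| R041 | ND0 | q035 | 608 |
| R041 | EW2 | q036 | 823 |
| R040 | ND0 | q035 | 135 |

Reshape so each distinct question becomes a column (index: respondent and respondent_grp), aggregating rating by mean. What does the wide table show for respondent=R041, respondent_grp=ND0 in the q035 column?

480.33

Rows with respondent=R041, respondent_grp=ND0 and question=q035: rating values are 260, 573, 608.
(260 + 573 + 608) / 3 = 480.33.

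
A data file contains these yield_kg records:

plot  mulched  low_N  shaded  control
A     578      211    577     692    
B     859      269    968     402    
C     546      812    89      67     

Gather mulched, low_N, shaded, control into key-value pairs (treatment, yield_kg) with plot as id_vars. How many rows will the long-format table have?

12

3 plot values × 4 melted columns = 12 rows.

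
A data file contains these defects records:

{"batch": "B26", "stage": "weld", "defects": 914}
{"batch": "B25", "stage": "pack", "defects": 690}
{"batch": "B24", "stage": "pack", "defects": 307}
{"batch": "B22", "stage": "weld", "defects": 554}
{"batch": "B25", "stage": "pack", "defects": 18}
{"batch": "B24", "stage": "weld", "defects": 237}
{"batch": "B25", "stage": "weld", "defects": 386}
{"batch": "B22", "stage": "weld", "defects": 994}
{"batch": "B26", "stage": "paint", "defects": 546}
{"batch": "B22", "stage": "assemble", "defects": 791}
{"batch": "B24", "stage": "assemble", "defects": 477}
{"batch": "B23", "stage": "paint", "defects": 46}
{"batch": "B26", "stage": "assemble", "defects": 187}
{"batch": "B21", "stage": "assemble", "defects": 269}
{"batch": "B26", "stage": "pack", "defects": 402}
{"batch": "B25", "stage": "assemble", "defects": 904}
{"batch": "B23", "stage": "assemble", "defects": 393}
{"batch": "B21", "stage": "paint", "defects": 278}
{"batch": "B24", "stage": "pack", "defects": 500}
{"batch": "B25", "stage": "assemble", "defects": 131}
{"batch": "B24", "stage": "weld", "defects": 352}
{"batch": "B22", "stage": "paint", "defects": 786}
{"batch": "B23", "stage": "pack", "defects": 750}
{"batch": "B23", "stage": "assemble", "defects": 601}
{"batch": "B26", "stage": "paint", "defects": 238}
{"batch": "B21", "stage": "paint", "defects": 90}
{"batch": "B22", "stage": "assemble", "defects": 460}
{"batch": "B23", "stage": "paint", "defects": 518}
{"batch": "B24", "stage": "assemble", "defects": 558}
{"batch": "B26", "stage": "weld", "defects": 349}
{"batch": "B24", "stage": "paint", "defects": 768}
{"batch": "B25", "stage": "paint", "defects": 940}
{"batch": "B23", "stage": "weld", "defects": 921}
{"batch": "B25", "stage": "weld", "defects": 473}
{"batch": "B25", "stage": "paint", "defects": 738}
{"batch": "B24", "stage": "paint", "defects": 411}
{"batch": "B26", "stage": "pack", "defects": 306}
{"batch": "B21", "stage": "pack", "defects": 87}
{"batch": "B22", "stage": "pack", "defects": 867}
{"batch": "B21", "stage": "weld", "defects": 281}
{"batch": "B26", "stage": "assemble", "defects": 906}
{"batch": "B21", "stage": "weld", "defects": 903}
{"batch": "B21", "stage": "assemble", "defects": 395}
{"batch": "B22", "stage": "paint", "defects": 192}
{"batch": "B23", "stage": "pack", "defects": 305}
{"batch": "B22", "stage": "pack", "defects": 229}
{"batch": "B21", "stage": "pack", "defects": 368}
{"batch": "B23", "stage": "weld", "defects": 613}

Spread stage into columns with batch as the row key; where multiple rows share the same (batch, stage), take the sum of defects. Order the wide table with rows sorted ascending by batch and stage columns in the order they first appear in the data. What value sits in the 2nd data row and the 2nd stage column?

1096

With rows sorted ascending by batch, row 2 is batch=B22. stage columns in first-appearance order: weld, pack, paint, assemble; column 2 is pack.
Long rows with batch=B22, stage=pack: 867 + 229 = 1096.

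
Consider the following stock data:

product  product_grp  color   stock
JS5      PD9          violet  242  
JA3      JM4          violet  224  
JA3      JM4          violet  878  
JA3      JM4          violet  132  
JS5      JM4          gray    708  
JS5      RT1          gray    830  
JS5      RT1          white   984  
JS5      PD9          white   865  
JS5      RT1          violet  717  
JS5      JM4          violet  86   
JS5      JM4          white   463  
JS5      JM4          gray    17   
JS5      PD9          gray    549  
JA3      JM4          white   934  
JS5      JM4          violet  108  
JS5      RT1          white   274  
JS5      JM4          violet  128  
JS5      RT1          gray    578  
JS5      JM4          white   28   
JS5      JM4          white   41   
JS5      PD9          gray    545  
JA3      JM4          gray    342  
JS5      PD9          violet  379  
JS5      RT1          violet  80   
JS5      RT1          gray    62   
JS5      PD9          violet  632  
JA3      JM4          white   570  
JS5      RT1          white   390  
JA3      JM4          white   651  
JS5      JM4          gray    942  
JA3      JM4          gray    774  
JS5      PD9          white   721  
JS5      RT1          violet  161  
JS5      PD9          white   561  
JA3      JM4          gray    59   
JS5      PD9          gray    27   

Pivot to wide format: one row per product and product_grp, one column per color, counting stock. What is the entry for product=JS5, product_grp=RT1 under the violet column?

Rows with product=JS5, product_grp=RT1 and color=violet: stock values are 717, 80, 161.
3 rows match — count = 3.

3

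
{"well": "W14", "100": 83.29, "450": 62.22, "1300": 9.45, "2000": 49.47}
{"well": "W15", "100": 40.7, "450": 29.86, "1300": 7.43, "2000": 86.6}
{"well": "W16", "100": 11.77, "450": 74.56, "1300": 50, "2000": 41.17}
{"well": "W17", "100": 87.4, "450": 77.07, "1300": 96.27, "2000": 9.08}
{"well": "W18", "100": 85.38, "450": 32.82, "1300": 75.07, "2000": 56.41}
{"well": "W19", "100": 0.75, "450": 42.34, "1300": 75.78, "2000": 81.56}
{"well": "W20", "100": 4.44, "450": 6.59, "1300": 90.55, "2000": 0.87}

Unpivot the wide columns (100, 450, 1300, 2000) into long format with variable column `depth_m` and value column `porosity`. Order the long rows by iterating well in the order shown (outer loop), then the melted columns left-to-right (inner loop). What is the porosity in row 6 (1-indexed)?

29.86

28 rows total (7 × 4). Row 6: index ⌊(6-1)/4⌋ = 1 into well → W15; (6-1) mod 4 = 1 into the melted columns → 450.
So row 6 is (W15, 450, 29.86); porosity = 29.86.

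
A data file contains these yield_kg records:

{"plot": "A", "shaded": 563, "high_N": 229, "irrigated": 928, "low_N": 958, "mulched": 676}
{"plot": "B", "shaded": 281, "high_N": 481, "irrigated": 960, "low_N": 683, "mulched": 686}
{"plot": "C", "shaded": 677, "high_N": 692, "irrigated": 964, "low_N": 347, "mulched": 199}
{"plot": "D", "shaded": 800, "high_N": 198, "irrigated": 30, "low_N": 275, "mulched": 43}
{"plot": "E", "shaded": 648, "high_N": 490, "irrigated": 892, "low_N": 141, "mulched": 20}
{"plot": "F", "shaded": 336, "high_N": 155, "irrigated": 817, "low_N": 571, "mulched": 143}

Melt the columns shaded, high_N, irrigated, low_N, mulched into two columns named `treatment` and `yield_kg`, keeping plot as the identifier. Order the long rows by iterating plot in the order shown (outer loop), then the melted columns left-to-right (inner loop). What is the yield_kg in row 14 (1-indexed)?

30 rows total (6 × 5). Row 14: index ⌊(14-1)/5⌋ = 2 into plot → C; (14-1) mod 5 = 3 into the melted columns → low_N.
So row 14 is (C, low_N, 347); yield_kg = 347.

347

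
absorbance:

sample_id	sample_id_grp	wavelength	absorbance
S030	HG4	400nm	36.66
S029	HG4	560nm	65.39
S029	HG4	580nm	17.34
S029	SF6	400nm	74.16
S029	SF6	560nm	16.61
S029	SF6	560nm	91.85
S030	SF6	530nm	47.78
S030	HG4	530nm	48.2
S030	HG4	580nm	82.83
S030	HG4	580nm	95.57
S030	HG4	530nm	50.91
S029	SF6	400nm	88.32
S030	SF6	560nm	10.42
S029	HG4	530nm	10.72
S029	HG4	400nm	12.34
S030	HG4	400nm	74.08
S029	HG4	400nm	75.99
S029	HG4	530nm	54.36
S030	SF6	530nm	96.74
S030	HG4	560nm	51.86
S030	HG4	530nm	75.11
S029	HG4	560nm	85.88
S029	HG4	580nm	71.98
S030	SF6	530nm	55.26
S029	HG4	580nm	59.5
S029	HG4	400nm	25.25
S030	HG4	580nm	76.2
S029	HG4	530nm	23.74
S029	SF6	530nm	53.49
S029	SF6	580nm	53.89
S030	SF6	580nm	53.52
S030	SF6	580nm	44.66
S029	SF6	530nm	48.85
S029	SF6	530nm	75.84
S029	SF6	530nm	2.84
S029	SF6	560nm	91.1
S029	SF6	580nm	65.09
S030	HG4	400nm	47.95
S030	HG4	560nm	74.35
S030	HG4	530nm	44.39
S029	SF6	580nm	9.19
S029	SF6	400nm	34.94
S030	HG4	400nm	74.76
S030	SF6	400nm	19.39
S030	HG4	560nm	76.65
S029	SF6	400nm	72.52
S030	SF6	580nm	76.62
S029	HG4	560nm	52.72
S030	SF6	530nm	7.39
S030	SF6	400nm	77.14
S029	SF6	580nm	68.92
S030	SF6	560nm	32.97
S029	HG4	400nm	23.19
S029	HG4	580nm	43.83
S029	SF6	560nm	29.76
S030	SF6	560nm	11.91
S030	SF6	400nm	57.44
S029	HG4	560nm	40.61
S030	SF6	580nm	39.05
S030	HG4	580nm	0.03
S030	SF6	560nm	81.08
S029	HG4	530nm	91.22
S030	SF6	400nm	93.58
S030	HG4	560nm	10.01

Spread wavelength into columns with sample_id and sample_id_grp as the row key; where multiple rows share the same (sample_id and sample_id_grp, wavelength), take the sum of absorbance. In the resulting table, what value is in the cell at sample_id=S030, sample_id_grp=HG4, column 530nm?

218.61

Rows with sample_id=S030, sample_id_grp=HG4 and wavelength=530nm: absorbance values are 48.2, 50.91, 75.11, 44.39.
48.2 + 50.91 + 75.11 + 44.39 = 218.61.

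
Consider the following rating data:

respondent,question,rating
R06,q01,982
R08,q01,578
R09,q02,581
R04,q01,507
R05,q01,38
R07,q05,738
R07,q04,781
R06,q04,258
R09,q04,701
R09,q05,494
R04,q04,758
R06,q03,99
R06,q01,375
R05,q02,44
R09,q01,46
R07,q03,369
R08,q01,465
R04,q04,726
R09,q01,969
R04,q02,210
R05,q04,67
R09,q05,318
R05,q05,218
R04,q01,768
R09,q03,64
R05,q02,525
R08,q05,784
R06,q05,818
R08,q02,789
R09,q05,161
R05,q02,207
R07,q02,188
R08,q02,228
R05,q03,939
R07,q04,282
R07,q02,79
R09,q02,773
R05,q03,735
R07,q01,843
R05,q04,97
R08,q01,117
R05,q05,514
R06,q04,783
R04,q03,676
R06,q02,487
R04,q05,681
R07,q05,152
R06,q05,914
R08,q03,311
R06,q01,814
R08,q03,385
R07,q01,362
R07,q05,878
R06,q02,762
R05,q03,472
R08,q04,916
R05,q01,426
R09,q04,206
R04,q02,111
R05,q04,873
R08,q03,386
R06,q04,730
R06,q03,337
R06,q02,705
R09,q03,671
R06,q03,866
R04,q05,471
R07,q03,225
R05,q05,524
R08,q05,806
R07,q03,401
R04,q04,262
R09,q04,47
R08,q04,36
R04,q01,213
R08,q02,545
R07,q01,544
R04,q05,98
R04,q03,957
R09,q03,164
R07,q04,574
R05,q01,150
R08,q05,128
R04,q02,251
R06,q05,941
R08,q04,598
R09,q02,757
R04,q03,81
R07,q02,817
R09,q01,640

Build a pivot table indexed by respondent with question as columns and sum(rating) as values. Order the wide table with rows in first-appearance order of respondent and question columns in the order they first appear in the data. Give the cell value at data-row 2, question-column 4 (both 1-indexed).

1550

With rows in first-appearance order of respondent, row 2 is respondent=R08. question columns in first-appearance order: q01, q02, q05, q04, q03; column 4 is q04.
Long rows with respondent=R08, question=q04: 916 + 36 + 598 = 1550.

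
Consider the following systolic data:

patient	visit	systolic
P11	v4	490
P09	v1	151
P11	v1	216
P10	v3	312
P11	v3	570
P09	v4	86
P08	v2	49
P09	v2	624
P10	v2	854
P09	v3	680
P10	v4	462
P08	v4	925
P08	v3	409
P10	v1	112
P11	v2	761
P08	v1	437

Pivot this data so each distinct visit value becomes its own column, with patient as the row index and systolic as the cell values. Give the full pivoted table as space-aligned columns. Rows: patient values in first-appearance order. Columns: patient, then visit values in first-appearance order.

Columns: patient plus the 4 distinct visit values (v4, v1, v3, v2).
For example, row P11 column v4 takes systolic=490 from the long row (P11, v4).

patient  v4   v1   v3   v2 
P11      490  216  570  761
P09      86   151  680  624
P10      462  112  312  854
P08      925  437  409  49 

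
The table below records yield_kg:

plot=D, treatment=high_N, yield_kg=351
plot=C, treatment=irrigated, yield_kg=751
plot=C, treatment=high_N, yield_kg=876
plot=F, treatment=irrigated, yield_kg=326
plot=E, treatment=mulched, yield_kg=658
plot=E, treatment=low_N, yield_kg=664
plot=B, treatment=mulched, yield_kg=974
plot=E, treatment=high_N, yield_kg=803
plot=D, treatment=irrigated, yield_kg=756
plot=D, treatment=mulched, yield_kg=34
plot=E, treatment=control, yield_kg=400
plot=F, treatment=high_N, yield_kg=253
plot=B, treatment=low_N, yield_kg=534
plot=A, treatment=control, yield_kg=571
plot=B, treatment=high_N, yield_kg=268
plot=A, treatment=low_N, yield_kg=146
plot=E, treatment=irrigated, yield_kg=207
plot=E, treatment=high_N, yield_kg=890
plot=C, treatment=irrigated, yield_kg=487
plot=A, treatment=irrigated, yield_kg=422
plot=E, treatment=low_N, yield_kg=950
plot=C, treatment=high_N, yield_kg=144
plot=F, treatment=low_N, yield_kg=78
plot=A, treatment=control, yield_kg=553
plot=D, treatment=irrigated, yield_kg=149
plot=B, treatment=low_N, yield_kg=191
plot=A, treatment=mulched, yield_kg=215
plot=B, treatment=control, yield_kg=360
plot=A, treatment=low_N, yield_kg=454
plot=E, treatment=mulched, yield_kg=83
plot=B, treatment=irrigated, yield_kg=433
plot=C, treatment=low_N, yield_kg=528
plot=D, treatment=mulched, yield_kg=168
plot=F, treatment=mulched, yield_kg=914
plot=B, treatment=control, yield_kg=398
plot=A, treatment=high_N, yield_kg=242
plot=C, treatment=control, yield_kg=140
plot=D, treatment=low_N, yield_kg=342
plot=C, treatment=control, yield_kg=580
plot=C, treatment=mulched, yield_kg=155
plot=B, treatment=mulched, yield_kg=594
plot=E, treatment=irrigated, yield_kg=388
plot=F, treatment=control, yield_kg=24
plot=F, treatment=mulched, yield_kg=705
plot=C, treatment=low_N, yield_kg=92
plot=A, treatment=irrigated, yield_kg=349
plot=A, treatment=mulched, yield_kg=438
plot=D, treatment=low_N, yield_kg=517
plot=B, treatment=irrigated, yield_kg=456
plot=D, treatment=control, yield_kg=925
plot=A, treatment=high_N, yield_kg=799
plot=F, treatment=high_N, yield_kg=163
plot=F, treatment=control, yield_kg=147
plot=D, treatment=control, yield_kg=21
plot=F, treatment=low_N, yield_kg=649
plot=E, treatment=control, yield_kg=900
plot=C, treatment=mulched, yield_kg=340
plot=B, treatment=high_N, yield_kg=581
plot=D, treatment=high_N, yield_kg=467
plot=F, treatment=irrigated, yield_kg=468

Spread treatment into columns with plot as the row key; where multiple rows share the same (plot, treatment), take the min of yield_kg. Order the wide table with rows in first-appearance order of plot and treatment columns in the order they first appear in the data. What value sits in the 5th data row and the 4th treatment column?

With rows in first-appearance order of plot, row 5 is plot=B. treatment columns in first-appearance order: high_N, irrigated, mulched, low_N, control; column 4 is low_N.
Long rows with plot=B, treatment=low_N: min(534, 191) = 191.

191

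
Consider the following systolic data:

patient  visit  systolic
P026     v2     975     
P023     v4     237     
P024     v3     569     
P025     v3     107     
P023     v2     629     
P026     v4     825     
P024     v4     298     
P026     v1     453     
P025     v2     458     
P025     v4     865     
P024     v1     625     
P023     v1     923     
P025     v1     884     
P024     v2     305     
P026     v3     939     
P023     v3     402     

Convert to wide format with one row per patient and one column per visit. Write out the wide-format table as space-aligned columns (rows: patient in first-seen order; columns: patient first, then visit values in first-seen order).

patient  v2   v4   v3   v1 
P026     975  825  939  453
P023     629  237  402  923
P024     305  298  569  625
P025     458  865  107  884

Columns: patient plus the 4 distinct visit values (v2, v4, v3, v1).
For example, row P026 column v2 takes systolic=975 from the long row (P026, v2).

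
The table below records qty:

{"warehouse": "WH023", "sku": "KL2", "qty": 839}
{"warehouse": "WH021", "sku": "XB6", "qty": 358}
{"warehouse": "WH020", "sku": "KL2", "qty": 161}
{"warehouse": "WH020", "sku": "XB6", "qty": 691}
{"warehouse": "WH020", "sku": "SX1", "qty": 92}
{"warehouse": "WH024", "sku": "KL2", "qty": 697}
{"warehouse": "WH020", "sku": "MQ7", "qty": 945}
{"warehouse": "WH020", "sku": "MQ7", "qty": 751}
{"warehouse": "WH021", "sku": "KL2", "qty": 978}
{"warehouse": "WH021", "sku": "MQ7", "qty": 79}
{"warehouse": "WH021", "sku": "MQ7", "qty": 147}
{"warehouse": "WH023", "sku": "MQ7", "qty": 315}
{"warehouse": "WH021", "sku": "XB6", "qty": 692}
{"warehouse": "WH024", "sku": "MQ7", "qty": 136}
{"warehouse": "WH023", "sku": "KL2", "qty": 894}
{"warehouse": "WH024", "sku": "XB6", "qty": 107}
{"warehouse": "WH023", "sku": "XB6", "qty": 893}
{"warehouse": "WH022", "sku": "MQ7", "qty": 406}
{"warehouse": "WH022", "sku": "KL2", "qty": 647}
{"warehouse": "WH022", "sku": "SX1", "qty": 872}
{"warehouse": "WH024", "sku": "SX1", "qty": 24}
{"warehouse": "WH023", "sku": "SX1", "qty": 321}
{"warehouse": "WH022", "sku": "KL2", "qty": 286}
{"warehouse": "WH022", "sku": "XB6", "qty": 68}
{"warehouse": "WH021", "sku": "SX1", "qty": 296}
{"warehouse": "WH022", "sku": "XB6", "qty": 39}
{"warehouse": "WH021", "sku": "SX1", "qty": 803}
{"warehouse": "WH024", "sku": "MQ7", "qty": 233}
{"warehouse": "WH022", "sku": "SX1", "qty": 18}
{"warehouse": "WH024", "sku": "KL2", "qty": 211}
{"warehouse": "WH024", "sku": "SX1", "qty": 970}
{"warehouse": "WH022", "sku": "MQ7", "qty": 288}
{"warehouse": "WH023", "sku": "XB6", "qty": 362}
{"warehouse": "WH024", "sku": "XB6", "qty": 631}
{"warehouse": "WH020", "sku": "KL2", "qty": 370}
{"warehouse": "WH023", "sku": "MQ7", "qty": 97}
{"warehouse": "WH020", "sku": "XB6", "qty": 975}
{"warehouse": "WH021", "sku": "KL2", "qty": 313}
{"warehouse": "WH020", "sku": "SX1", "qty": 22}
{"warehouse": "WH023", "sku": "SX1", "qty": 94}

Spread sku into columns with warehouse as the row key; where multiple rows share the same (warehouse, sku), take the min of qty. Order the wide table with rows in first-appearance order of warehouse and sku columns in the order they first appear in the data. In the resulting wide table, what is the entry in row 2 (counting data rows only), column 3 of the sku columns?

296

With rows in first-appearance order of warehouse, row 2 is warehouse=WH021. sku columns in first-appearance order: KL2, XB6, SX1, MQ7; column 3 is SX1.
Long rows with warehouse=WH021, sku=SX1: min(296, 803) = 296.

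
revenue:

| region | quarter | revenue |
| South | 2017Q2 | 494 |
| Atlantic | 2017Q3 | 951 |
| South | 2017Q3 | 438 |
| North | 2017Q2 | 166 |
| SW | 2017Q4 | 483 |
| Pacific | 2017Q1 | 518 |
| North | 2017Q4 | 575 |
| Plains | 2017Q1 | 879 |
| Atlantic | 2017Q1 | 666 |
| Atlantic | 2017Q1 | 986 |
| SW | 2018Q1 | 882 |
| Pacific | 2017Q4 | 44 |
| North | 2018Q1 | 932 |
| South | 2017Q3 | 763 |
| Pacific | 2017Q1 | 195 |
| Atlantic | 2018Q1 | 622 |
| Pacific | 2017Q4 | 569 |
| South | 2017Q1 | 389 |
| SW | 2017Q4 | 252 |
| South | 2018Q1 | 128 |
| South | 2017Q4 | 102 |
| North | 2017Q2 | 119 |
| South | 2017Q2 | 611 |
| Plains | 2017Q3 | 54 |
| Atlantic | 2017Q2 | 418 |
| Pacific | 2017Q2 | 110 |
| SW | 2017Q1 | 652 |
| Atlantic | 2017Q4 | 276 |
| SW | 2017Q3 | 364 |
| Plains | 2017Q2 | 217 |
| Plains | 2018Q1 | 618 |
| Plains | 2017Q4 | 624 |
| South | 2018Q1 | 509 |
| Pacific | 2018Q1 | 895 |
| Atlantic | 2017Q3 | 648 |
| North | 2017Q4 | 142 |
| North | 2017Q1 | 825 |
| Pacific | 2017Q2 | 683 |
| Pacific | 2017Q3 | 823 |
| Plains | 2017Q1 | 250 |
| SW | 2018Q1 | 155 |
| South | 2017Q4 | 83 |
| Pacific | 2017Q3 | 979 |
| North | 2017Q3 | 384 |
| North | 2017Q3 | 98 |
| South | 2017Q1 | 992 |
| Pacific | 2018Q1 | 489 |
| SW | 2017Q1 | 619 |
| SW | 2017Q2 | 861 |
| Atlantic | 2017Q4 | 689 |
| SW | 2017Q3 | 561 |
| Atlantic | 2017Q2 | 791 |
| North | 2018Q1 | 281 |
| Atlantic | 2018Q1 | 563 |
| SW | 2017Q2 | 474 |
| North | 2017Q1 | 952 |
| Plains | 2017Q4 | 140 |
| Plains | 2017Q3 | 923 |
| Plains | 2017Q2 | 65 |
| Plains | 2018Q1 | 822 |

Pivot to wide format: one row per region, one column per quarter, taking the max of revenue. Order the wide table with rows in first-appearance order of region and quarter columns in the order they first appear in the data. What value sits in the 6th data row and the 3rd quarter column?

624

With rows in first-appearance order of region, row 6 is region=Plains. quarter columns in first-appearance order: 2017Q2, 2017Q3, 2017Q4, 2017Q1, 2018Q1; column 3 is 2017Q4.
Long rows with region=Plains, quarter=2017Q4: max(624, 140) = 624.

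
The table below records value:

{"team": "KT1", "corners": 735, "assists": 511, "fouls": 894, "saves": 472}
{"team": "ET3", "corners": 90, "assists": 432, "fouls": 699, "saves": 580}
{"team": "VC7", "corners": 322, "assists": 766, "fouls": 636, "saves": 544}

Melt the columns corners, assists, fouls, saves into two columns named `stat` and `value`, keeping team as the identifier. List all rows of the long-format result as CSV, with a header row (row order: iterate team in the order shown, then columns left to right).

Each (team, column) pair becomes one row: 3 × 4 = 12 rows.
For example, (KT1, corners) → value=735.

team,stat,value
KT1,corners,735
KT1,assists,511
KT1,fouls,894
KT1,saves,472
ET3,corners,90
ET3,assists,432
ET3,fouls,699
ET3,saves,580
VC7,corners,322
VC7,assists,766
VC7,fouls,636
VC7,saves,544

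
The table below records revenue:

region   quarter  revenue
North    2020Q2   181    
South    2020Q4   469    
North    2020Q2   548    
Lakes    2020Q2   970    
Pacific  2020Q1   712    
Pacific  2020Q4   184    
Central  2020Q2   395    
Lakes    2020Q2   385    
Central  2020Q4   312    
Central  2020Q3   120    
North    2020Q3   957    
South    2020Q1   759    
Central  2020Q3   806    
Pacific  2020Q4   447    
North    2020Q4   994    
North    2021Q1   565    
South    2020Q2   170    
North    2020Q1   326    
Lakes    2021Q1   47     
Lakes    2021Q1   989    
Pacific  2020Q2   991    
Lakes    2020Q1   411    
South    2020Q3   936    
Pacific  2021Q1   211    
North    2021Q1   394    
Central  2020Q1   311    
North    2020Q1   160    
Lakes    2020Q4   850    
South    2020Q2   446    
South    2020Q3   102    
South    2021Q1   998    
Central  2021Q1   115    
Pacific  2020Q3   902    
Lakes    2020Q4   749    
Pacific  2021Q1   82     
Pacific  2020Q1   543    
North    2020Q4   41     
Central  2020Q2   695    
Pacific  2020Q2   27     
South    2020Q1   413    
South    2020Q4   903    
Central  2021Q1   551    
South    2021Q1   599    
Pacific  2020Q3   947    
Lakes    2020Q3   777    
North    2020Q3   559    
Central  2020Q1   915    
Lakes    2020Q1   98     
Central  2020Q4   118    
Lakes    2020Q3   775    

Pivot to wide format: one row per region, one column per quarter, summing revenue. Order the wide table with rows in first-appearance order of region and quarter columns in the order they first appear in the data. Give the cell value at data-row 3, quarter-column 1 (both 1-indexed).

1355

With rows in first-appearance order of region, row 3 is region=Lakes. quarter columns in first-appearance order: 2020Q2, 2020Q4, 2020Q1, 2020Q3, 2021Q1; column 1 is 2020Q2.
Long rows with region=Lakes, quarter=2020Q2: 970 + 385 = 1355.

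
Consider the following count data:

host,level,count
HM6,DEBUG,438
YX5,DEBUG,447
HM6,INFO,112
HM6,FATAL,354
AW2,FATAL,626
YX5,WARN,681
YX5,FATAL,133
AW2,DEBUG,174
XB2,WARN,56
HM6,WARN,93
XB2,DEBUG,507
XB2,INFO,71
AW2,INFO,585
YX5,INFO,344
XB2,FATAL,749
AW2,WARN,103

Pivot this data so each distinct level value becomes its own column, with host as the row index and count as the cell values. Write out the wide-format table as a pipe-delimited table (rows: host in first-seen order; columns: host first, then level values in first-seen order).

Columns: host plus the 4 distinct level values (DEBUG, INFO, FATAL, WARN).
For example, row HM6 column DEBUG takes count=438 from the long row (HM6, DEBUG).

| host | DEBUG | INFO | FATAL | WARN |
| HM6 | 438 | 112 | 354 | 93 |
| YX5 | 447 | 344 | 133 | 681 |
| AW2 | 174 | 585 | 626 | 103 |
| XB2 | 507 | 71 | 749 | 56 |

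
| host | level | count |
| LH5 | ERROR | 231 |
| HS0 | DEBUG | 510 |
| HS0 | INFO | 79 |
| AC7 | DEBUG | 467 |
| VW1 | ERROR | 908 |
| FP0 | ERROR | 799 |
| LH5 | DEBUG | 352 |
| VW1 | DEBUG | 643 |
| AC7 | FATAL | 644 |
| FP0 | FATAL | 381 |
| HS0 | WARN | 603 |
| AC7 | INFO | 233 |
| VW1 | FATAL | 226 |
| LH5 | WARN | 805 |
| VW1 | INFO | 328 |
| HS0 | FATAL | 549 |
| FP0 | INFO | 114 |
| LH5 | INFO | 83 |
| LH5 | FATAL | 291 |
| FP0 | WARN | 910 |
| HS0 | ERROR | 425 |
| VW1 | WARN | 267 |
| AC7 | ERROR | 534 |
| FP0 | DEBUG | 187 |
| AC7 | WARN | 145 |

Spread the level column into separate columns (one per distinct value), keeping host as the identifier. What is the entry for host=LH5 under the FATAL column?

291

Wide layout: rows indexed by host, columns are the 5 distinct level values (ERROR, DEBUG, INFO, FATAL, WARN).
Cell (host=LH5, level=FATAL) draws from the long row where host=LH5 and level=FATAL, which has count=291.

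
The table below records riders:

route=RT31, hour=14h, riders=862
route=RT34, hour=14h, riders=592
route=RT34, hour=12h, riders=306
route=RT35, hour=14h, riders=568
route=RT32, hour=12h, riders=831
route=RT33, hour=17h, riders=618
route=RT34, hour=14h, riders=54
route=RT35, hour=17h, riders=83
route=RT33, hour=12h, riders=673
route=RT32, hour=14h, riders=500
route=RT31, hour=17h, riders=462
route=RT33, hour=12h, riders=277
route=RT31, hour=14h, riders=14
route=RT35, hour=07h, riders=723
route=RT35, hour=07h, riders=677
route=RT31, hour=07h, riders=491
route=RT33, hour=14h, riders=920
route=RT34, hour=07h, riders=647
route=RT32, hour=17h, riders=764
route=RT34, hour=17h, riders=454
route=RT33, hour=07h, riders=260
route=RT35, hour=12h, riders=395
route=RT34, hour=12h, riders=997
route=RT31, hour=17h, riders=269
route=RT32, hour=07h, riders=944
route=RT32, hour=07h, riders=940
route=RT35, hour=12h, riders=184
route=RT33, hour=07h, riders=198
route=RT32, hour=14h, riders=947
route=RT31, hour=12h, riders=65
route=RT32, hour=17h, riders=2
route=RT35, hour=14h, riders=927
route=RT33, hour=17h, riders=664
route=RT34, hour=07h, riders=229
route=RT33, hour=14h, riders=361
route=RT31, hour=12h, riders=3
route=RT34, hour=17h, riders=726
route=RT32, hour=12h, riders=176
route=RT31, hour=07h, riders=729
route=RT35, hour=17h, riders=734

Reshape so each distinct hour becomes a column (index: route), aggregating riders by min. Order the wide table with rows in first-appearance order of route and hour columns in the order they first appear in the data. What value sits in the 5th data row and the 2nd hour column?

277

With rows in first-appearance order of route, row 5 is route=RT33. hour columns in first-appearance order: 14h, 12h, 17h, 07h; column 2 is 12h.
Long rows with route=RT33, hour=12h: min(673, 277) = 277.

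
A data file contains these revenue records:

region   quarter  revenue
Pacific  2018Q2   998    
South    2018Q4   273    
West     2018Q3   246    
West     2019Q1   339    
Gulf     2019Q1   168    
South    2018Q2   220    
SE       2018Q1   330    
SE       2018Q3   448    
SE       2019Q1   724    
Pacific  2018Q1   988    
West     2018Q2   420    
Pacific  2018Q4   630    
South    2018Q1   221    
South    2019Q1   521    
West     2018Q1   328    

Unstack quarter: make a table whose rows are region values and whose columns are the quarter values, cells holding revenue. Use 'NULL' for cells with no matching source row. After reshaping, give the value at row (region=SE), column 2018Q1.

330

The long row with region=SE, quarter=2018Q1 has revenue=330.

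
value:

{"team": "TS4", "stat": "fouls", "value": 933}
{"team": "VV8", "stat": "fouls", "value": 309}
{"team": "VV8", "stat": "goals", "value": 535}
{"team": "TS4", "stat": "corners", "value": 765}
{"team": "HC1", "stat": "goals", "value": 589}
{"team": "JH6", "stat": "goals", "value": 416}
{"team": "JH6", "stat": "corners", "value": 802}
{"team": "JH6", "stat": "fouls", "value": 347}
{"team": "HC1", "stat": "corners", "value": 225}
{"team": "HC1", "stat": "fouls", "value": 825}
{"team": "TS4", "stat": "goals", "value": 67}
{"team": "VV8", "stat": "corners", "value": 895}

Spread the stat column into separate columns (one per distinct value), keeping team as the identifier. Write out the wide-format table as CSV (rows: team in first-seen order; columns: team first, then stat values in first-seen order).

Columns: team plus the 3 distinct stat values (fouls, goals, corners).
For example, row TS4 column fouls takes value=933 from the long row (TS4, fouls).

team,fouls,goals,corners
TS4,933,67,765
VV8,309,535,895
HC1,825,589,225
JH6,347,416,802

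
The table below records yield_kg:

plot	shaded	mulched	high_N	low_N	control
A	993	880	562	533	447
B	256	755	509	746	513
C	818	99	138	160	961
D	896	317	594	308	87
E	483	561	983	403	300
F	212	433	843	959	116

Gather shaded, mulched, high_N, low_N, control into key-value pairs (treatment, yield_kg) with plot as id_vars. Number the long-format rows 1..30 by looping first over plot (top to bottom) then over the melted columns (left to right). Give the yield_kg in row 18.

30 rows total (6 × 5). Row 18: index ⌊(18-1)/5⌋ = 3 into plot → D; (18-1) mod 5 = 2 into the melted columns → high_N.
So row 18 is (D, high_N, 594); yield_kg = 594.

594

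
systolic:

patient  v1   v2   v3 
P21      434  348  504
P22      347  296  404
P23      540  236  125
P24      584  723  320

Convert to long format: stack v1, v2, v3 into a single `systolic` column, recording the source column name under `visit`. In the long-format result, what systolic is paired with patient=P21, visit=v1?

434

Unpivoting turns each (patient, wide-column) pair into one long row.
The wide cell at row P21, column v1 holds 434, so the long row (P21, v1) has systolic=434.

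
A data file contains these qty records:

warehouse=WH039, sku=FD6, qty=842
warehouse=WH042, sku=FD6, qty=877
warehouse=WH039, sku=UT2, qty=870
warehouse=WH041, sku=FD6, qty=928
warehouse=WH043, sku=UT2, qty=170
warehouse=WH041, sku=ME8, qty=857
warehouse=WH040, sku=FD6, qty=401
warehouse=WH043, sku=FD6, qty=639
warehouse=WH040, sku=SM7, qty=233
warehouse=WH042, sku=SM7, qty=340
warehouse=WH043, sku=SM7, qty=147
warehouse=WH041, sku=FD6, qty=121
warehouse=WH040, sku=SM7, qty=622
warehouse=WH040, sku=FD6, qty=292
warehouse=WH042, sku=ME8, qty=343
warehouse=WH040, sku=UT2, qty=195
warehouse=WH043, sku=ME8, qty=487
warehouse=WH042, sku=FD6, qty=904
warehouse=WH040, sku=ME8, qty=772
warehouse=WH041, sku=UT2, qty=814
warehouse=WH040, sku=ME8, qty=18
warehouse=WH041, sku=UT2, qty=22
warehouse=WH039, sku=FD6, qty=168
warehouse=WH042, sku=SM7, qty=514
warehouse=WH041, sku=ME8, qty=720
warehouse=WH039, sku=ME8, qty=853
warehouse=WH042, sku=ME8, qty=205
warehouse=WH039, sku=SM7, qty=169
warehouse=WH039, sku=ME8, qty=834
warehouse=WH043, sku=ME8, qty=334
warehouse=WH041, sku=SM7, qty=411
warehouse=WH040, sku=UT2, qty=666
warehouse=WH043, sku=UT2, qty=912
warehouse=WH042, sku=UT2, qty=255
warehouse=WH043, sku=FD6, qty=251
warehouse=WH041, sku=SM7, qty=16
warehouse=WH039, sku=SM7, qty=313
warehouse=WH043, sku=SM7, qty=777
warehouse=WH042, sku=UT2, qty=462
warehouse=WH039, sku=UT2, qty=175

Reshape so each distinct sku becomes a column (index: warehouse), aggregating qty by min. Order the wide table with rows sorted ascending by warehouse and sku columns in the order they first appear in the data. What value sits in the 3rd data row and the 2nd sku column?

With rows sorted ascending by warehouse, row 3 is warehouse=WH041. sku columns in first-appearance order: FD6, UT2, ME8, SM7; column 2 is UT2.
Long rows with warehouse=WH041, sku=UT2: min(814, 22) = 22.

22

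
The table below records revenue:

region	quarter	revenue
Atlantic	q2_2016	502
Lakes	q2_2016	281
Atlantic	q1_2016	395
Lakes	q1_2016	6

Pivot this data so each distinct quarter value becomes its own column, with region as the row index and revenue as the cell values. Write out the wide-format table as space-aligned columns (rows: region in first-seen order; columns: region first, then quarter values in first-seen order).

Columns: region plus the 2 distinct quarter values (q2_2016, q1_2016).
For example, row Atlantic column q2_2016 takes revenue=502 from the long row (Atlantic, q2_2016).

region    q2_2016  q1_2016
Atlantic  502      395    
Lakes     281      6      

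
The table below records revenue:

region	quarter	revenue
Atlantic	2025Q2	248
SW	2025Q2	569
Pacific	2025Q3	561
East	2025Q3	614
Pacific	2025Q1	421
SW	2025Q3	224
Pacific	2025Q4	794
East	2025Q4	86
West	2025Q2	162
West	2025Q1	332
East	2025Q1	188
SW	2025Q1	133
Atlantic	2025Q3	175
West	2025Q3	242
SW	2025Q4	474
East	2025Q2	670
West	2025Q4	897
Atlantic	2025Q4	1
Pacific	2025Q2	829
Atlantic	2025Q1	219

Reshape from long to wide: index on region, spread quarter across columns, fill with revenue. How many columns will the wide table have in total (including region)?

5

1 column for region plus 4 distinct quarter values → 5 columns.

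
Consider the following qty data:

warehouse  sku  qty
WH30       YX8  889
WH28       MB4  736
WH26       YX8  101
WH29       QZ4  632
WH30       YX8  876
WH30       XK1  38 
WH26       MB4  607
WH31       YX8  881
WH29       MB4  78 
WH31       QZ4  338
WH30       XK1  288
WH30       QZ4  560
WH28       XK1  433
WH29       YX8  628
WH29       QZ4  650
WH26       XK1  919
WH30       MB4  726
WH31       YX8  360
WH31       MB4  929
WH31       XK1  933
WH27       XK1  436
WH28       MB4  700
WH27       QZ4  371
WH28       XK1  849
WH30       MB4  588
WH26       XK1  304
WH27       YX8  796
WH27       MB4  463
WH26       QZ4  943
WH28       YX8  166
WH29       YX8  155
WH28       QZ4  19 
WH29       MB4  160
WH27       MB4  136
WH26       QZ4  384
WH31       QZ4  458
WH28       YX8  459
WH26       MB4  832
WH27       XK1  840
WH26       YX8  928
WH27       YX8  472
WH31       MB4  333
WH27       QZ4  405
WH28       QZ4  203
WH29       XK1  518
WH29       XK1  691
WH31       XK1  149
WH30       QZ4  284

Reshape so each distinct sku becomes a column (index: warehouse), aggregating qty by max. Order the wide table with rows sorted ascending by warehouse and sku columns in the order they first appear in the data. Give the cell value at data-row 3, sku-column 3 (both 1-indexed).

With rows sorted ascending by warehouse, row 3 is warehouse=WH28. sku columns in first-appearance order: YX8, MB4, QZ4, XK1; column 3 is QZ4.
Long rows with warehouse=WH28, sku=QZ4: max(19, 203) = 203.

203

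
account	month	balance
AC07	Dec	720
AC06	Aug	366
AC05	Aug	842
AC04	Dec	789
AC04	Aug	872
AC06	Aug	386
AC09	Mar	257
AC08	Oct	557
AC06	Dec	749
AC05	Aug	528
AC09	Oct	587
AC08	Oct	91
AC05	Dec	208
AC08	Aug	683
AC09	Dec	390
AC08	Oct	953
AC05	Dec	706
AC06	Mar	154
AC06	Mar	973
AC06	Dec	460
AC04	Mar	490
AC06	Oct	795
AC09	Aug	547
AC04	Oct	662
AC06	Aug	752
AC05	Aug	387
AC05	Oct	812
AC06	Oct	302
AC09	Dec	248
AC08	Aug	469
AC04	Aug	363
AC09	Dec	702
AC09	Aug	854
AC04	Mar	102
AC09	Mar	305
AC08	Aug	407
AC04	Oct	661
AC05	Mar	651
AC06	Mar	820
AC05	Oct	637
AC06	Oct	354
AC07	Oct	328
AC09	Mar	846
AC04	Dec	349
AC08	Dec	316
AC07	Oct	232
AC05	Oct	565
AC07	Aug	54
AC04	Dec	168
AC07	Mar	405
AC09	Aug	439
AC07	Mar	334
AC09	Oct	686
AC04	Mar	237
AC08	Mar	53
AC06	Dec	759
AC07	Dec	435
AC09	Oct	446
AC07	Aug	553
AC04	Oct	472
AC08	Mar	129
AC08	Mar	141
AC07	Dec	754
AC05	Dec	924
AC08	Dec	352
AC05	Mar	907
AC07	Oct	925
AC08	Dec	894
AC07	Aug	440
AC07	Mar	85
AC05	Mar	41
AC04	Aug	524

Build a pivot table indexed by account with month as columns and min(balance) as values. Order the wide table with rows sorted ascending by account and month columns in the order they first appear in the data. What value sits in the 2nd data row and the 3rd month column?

With rows sorted ascending by account, row 2 is account=AC05. month columns in first-appearance order: Dec, Aug, Mar, Oct; column 3 is Mar.
Long rows with account=AC05, month=Mar: min(651, 907, 41) = 41.

41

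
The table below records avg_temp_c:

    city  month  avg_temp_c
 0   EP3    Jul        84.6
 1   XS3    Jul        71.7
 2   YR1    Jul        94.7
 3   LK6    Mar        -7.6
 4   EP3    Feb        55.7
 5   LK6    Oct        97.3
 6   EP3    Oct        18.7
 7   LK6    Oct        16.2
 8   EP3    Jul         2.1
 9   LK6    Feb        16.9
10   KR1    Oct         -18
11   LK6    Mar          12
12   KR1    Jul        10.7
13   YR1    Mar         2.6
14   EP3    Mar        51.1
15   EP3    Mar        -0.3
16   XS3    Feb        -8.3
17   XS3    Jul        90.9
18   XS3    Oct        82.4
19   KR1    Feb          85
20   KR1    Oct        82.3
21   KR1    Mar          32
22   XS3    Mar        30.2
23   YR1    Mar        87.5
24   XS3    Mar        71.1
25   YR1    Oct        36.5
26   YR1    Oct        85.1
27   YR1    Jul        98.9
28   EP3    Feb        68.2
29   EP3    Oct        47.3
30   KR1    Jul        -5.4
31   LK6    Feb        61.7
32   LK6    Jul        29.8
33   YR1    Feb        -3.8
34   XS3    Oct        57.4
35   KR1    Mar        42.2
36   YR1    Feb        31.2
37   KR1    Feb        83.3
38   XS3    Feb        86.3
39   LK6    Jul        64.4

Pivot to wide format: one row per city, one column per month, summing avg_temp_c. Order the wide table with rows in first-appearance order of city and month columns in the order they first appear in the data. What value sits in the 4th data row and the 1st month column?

With rows in first-appearance order of city, row 4 is city=LK6. month columns in first-appearance order: Jul, Mar, Feb, Oct; column 1 is Jul.
Long rows with city=LK6, month=Jul: 29.8 + 64.4 = 94.2.

94.2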